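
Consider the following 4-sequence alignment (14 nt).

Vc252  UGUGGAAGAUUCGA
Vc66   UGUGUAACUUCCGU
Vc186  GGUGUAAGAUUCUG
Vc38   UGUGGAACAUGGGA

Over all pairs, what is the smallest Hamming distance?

3

Pairwise Hamming distances:
  Vc252 vs Vc66: 5
  Vc252 vs Vc186: 4
  Vc252 vs Vc38: 3
  Vc66 vs Vc186: 6
  Vc66 vs Vc38: 5
  Vc186 vs Vc38: 7
The smallest is 3, between Vc252 and Vc38.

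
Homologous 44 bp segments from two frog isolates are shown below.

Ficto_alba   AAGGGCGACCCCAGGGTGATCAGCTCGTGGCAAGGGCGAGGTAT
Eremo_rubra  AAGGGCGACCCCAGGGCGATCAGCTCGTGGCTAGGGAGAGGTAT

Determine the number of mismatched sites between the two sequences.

3

Differing sites — 17:T/C; 32:A/T; 37:C/A.
That gives 3 mismatches out of 44 aligned sites, so the Hamming distance is 3.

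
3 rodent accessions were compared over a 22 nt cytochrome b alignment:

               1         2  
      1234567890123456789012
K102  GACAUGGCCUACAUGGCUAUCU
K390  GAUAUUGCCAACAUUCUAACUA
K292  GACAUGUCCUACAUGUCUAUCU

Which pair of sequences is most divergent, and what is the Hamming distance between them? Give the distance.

11

Pairwise Hamming distances:
  K102 vs K390: 10
  K102 vs K292: 2
  K390 vs K292: 11
The largest is 11, between K390 and K292.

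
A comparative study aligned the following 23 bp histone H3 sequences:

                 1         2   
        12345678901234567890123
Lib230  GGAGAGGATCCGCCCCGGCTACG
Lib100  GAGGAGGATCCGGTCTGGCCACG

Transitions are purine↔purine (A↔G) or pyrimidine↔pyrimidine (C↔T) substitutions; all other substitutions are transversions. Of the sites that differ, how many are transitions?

5

Mismatches occur at site 2 (G/A, transition), site 3 (A/G, transition), site 13 (C/G, transversion), site 14 (C/T, transition), site 16 (C/T, transition), site 20 (T/C, transition).
Of the 6 differences, 5 transitions and 1 transversion, so the answer is 5.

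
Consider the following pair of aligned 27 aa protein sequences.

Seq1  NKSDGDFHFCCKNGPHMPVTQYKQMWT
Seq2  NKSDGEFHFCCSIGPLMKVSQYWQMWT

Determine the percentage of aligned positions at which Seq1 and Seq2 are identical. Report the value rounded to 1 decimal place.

74.1%

The sequences differ at positions 6 (D/E), 12 (K/S), 13 (N/I), 16 (H/L), 18 (P/K), 20 (T/S), 23 (K/W).
20 of the 27 sites match, so the percent identity is 20/27 × 100 = 74.1%.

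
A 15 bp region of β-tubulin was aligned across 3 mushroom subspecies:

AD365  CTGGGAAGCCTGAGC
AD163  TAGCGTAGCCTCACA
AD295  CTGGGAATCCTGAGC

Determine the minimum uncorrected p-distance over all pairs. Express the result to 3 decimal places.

Pairwise Hamming distances:
  AD365 vs AD163: 7
  AD365 vs AD295: 1
  AD163 vs AD295: 8
The smallest is 1 mismatch, between AD365 and AD295; p = 1/15 = 0.067.

0.067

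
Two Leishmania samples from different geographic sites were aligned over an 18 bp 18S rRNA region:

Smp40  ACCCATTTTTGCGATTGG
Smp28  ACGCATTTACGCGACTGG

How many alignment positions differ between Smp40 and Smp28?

4

The sequences differ at positions 3 (C/G), 9 (T/A), 10 (T/C), 15 (T/C).
That gives 4 mismatches out of 18 aligned sites, so the Hamming distance is 4.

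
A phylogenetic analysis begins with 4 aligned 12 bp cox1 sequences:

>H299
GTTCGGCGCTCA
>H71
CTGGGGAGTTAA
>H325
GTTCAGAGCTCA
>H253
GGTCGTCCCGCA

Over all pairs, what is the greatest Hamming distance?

Pairwise Hamming distances:
  H299 vs H71: 6
  H299 vs H325: 2
  H299 vs H253: 4
  H71 vs H325: 6
  H71 vs H253: 10
  H325 vs H253: 6
The largest is 10, between H71 and H253.

10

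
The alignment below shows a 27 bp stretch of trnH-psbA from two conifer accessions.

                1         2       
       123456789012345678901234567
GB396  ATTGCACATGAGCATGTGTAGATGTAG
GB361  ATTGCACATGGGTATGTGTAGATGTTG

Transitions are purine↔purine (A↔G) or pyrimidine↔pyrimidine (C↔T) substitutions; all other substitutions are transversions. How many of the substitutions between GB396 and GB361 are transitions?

2

Differing sites — 11:A/G (Ti); 13:C/T (Ti); 26:A/T (Tv).
Of the 3 differences, 2 transitions and 1 transversion, so the answer is 2.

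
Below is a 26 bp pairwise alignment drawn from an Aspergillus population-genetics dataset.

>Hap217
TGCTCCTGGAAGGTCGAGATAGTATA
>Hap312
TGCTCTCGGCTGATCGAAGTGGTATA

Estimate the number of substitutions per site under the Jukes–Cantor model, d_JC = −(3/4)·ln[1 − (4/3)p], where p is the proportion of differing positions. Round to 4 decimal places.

The sequences differ at positions 6 (C/T), 7 (T/C), 10 (A/C), 11 (A/T), 13 (G/A), 18 (G/A), 19 (A/G), 21 (A/G).
p = 8/26 = 0.307692.
d = −0.75 · ln(1 − (4/3)·0.307692) = −0.75 · ln(0.589744) = −0.75 · (-0.528067) = 0.3961.

0.3961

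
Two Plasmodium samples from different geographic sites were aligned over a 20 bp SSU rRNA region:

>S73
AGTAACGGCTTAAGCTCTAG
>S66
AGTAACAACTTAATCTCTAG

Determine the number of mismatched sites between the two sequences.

3

Differing sites — 7:G/A; 8:G/A; 14:G/T.
That gives 3 mismatches out of 20 aligned sites, so the Hamming distance is 3.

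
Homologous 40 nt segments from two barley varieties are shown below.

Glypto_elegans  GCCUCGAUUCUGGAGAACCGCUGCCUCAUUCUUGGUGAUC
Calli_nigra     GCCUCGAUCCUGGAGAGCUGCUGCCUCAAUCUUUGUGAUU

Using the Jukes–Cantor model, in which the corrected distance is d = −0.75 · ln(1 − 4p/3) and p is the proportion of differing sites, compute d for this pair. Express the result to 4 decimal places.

0.1674

Mismatches occur at site 9 (U→C), site 17 (A→G), site 19 (C→U), site 29 (U→A), site 34 (G→U), site 40 (C→U).
p = 6/40 = 0.150000.
d = −0.75 · ln(1 − (4/3)·0.150000) = −0.75 · ln(0.800000) = −0.75 · (-0.223144) = 0.1674.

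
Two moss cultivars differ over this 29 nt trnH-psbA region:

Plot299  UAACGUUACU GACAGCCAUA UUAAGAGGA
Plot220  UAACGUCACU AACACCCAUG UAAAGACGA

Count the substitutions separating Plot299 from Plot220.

Mismatches occur at site 7 (U→C), site 11 (G→A), site 15 (G→C), site 20 (A→G), site 22 (U→A), site 27 (G→C).
That gives 6 mismatches out of 29 aligned sites, so the Hamming distance is 6.

6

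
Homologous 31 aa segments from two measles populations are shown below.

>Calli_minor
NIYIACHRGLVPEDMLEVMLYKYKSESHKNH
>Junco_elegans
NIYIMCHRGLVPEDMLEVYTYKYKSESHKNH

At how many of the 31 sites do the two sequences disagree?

3

Mismatches occur at site 5 (A/M), site 19 (M/Y), site 20 (L/T).
That gives 3 mismatches out of 31 aligned sites, so the Hamming distance is 3.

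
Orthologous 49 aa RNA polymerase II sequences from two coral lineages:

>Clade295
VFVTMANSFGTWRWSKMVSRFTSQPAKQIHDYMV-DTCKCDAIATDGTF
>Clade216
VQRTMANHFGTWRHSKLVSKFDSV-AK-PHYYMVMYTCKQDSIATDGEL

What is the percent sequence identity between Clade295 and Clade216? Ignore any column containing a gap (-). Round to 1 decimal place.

Excluding the 3 gap columns leaves 46 comparable sites.
Mismatches occur at site 2 (F/Q), site 3 (V/R), site 8 (S/H), site 14 (W/H), site 17 (M/L), site 20 (R/K), site 22 (T/D), site 24 (Q/V), site 29 (I/P), site 31 (D/Y), site 36 (D/Y), site 40 (C/Q), site 42 (A/S), site 48 (T/E), site 49 (F/L).
31 of the 46 comparable sites match, so the percent identity is 31/46 × 100 = 67.4%.

67.4%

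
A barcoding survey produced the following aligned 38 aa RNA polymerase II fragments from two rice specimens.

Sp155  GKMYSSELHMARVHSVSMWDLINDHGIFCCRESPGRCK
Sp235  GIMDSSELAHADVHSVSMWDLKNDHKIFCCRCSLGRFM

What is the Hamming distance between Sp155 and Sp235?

Mismatches occur at site 2 (K→I), site 4 (Y→D), site 9 (H→A), site 10 (M→H), site 12 (R→D), site 22 (I→K), site 26 (G→K), site 32 (E→C), site 34 (P→L), site 37 (C→F), site 38 (K→M).
That gives 11 mismatches out of 38 aligned sites, so the Hamming distance is 11.

11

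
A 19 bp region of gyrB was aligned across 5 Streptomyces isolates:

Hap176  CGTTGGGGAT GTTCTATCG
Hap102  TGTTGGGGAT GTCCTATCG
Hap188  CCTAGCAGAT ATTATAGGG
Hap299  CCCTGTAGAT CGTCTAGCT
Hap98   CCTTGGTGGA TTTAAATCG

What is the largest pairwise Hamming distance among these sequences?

Pairwise Hamming distances:
  Hap176 vs Hap102: 2
  Hap176 vs Hap188: 8
  Hap176 vs Hap299: 8
  Hap176 vs Hap98: 7
  Hap102 vs Hap188: 10
  Hap102 vs Hap299: 10
  Hap102 vs Hap98: 9
  Hap188 vs Hap299: 8
  Hap188 vs Hap98: 9
  Hap299 vs Hap98: 11
The largest is 11, between Hap299 and Hap98.

11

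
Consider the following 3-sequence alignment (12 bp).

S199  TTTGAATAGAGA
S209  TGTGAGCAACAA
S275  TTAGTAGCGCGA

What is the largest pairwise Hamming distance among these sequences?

Pairwise Hamming distances:
  S199 vs S209: 6
  S199 vs S275: 5
  S209 vs S275: 8
The largest is 8, between S209 and S275.

8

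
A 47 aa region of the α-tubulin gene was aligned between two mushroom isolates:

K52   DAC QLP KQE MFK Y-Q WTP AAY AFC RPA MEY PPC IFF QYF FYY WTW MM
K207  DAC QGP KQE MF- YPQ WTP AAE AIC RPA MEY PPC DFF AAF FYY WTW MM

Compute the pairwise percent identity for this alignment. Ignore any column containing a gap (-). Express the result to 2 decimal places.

86.67%

Excluding the 2 gap columns leaves 45 comparable sites.
Differing sites — 5:L/G; 21:Y/E; 23:F/I; 34:I/D; 37:Q/A; 38:Y/A.
39 of the 45 comparable sites match, so the percent identity is 39/45 × 100 = 86.67%.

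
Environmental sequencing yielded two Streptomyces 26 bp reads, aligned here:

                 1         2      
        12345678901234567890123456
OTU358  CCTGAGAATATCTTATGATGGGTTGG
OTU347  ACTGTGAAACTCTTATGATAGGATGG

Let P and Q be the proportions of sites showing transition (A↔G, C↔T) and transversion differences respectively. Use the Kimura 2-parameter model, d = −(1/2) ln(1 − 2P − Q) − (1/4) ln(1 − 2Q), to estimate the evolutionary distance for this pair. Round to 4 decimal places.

0.2782

Mismatches occur at site 1 (C/A, transversion), site 5 (A/T, transversion), site 9 (T/A, transversion), site 10 (A/C, transversion), site 20 (G/A, transition), site 23 (T/A, transversion).
Of the 6 differences, 1 transition and 5 transversions over 26 sites: P = 1/26 = 0.038462, Q = 5/26 = 0.192308.
d = −0.5·ln(0.730768) − 0.25·ln(0.615384) = −0.5·(-0.313659) − 0.25·(-0.485509) = 0.2782.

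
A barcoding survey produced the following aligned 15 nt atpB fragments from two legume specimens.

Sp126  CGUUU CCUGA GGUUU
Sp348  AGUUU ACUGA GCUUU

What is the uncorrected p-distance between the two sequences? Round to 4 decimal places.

Differing sites — 1:C/A; 6:C/A; 12:G/C.
There are 3 differences over 15 sites, so p = 3/15 = 0.2000.

0.2000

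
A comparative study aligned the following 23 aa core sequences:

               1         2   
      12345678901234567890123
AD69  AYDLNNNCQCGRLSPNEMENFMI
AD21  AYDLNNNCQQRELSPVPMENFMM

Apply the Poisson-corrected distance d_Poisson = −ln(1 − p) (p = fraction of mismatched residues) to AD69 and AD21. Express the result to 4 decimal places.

0.3023

Mismatches occur at site 10 (C↔Q), site 11 (G↔R), site 12 (R↔E), site 16 (N↔V), site 17 (E↔P), site 23 (I↔M).
p = 6/23 = 0.260870.
d = −ln(1 − 0.260870) = −ln(0.739130) = 0.3023.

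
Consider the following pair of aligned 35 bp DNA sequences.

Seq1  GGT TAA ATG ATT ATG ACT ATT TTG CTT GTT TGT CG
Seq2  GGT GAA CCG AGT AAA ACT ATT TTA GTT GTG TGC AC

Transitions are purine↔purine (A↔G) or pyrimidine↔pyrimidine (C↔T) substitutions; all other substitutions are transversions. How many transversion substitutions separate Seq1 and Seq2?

Differing sites — 4:T/G (Tv); 7:A/C (Tv); 8:T/C (Ti); 11:T/G (Tv); 14:T/A (Tv); 15:G/A (Ti); 24:G/A (Ti); 25:C/G (Tv); 30:T/G (Tv); 33:T/C (Ti); 34:C/A (Tv); 35:G/C (Tv).
Of the 12 differences, 4 transitions and 8 transversions, so the answer is 8.

8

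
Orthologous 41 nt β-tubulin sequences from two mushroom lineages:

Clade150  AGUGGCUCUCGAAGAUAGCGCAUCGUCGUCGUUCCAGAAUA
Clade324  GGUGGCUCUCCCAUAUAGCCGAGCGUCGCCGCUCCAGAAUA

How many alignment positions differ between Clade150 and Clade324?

Differing sites — 1:A/G; 11:G/C; 12:A/C; 14:G/U; 20:G/C; 21:C/G; 23:U/G; 29:U/C; 32:U/C.
That gives 9 mismatches out of 41 aligned sites, so the Hamming distance is 9.

9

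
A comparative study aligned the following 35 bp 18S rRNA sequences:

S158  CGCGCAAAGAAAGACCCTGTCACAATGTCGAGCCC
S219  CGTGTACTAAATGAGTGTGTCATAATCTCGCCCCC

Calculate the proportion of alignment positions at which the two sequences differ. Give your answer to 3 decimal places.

Mismatches occur at site 3 (C↔T), site 5 (C↔T), site 7 (A↔C), site 8 (A↔T), site 9 (G↔A), site 12 (A↔T), site 15 (C↔G), site 16 (C↔T), site 17 (C↔G), site 23 (C↔T), site 27 (G↔C), site 31 (A↔C), site 32 (G↔C).
There are 13 differences over 35 sites, so p = 13/35 = 0.371.

0.371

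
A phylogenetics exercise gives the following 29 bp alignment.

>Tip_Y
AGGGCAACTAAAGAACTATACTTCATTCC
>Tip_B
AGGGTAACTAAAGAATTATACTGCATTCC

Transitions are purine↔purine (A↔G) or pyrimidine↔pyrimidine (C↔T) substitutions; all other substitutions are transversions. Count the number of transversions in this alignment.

Mismatches occur at site 5 (C→T, transition), site 16 (C→T, transition), site 23 (T→G, transversion).
Of the 3 differences, 2 transitions and 1 transversion, so the answer is 1.

1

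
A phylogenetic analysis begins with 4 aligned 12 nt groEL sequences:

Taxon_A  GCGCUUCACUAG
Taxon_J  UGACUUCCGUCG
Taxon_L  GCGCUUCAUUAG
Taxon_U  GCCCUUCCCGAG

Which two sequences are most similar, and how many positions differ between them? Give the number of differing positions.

Pairwise Hamming distances:
  Taxon_A vs Taxon_J: 6
  Taxon_A vs Taxon_L: 1
  Taxon_A vs Taxon_U: 3
  Taxon_J vs Taxon_L: 6
  Taxon_J vs Taxon_U: 6
  Taxon_L vs Taxon_U: 4
The smallest is 1, between Taxon_A and Taxon_L.

1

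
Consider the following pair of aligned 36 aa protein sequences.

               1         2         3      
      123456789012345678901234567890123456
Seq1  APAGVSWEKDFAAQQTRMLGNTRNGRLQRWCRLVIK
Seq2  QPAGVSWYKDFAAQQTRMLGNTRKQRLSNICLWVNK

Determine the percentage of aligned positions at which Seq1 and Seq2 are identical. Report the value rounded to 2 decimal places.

72.22%

Mismatches occur at site 1 (A→Q), site 8 (E→Y), site 24 (N→K), site 25 (G→Q), site 28 (Q→S), site 29 (R→N), site 30 (W→I), site 32 (R→L), site 33 (L→W), site 35 (I→N).
26 of the 36 sites match, so the percent identity is 26/36 × 100 = 72.22%.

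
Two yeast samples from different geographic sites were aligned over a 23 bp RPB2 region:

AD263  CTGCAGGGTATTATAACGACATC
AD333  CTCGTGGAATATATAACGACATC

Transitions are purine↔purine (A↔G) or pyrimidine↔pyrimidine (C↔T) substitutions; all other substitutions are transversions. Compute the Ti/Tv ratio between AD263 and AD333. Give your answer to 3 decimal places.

Differing sites — 3:G/C (Tv); 4:C/G (Tv); 5:A/T (Tv); 8:G/A (Ti); 9:T/A (Tv); 10:A/T (Tv); 11:T/A (Tv).
Of the 7 differences, 1 transition and 6 transversions, so Ti/Tv = 1/6 = 0.167.

0.167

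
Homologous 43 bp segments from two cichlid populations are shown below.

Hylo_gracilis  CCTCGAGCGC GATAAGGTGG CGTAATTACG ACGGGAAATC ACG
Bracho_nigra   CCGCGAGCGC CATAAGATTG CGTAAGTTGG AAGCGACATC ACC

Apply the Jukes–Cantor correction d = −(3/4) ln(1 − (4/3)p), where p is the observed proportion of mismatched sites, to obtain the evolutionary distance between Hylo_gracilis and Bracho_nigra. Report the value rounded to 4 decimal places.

Mismatches occur at site 3 (T→G), site 11 (G→C), site 17 (G→A), site 19 (G→T), site 26 (T→G), site 28 (A→T), site 29 (C→G), site 32 (C→A), site 34 (G→C), site 37 (A→C), site 43 (G→C).
p = 11/43 = 0.255814.
d = −0.75 · ln(1 − (4/3)·0.255814) = −0.75 · ln(0.658915) = −0.75 · (-0.417161) = 0.3129.

0.3129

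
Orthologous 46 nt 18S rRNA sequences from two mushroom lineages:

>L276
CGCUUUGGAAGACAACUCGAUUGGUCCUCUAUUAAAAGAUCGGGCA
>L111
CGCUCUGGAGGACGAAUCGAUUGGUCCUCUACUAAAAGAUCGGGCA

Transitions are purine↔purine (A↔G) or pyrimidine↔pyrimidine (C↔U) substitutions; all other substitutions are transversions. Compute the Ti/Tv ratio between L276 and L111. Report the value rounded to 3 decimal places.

4.000

The sequences differ at positions 5 (U/C, transition), 10 (A/G, transition), 14 (A/G, transition), 16 (C/A, transversion), 32 (U/C, transition).
Of the 5 differences, 4 transitions and 1 transversion, so Ti/Tv = 4/1 = 4.000.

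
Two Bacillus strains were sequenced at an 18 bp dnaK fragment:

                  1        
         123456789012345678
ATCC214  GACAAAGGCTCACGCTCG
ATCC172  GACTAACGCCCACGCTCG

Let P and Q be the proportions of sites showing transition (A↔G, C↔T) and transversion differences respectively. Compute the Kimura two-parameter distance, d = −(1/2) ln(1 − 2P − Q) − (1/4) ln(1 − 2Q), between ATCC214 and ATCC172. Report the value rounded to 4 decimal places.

The sequences differ at positions 4 (A/T, transversion), 7 (G/C, transversion), 10 (T/C, transition).
Of the 3 differences, 1 transition and 2 transversions over 18 sites: P = 1/18 = 0.055556, Q = 2/18 = 0.111111.
d = −0.5·ln(0.777777) − 0.25·ln(0.777778) = −0.5·(-0.251315) − 0.25·(-0.251314) = 0.1885.

0.1885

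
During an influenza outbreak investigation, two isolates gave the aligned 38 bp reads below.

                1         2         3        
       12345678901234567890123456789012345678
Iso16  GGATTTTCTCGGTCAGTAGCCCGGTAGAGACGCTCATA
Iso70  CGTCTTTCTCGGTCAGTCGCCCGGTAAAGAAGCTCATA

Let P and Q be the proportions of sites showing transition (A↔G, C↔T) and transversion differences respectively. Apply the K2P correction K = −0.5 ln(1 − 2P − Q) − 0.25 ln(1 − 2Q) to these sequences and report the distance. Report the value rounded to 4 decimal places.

0.1773

Mismatches occur at site 1 (G/C, transversion), site 3 (A/T, transversion), site 4 (T/C, transition), site 18 (A/C, transversion), site 27 (G/A, transition), site 31 (C/A, transversion).
Of the 6 differences, 2 transitions and 4 transversions over 38 sites: P = 2/38 = 0.052632, Q = 4/38 = 0.105263.
d = −0.5·ln(0.789473) − 0.25·ln(0.789474) = −0.5·(-0.236390) − 0.25·(-0.236388) = 0.1773.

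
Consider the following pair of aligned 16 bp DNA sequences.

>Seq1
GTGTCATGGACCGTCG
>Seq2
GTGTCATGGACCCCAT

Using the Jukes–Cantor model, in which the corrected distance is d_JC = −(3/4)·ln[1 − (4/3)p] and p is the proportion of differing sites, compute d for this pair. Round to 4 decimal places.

0.3041

Mismatches occur at site 13 (G/C), site 14 (T/C), site 15 (C/A), site 16 (G/T).
p = 4/16 = 0.250000.
d = −0.75 · ln(1 − (4/3)·0.250000) = −0.75 · ln(0.666667) = −0.75 · (-0.405465) = 0.3041.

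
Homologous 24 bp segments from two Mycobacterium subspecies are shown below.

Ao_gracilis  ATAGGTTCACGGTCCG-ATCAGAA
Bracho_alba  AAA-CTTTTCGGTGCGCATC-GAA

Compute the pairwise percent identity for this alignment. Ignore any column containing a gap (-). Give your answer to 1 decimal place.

76.2%

Excluding the 3 gap columns leaves 21 comparable sites.
The sequences differ at positions 2 (T/A), 5 (G/C), 8 (C/T), 9 (A/T), 14 (C/G).
16 of the 21 comparable sites match, so the percent identity is 16/21 × 100 = 76.2%.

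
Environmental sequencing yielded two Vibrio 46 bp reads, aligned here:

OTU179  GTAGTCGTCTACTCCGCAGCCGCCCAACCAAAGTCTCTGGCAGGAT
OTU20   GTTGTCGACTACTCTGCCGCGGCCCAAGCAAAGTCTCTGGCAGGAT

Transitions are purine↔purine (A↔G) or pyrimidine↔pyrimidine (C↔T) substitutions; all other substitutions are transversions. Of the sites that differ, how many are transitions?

The sequences differ at positions 3 (A/T, transversion), 8 (T/A, transversion), 15 (C/T, transition), 18 (A/C, transversion), 21 (C/G, transversion), 28 (C/G, transversion).
Of the 6 differences, 1 transition and 5 transversions, so the answer is 1.

1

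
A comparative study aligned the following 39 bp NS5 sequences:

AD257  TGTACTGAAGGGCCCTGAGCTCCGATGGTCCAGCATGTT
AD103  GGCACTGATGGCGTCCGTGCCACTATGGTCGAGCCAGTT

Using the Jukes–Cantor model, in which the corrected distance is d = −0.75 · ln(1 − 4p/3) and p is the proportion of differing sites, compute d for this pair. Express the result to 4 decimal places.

The sequences differ at positions 1 (T/G), 3 (T/C), 9 (A/T), 12 (G/C), 13 (C/G), 14 (C/T), 16 (T/C), 18 (A/T), 21 (T/C), 22 (C/A), 24 (G/T), 31 (C/G), 35 (A/C), 36 (T/A).
p = 14/39 = 0.358974.
d = −0.75 · ln(1 − (4/3)·0.358974) = −0.75 · ln(0.521368) = −0.75 · (-0.651299) = 0.4885.

0.4885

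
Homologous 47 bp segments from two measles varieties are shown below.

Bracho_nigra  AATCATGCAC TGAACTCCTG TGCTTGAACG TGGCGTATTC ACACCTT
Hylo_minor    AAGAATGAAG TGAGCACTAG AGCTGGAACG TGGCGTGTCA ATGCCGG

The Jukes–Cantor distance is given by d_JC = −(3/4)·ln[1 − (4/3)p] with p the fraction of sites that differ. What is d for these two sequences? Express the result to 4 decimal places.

The sequences differ at positions 3 (T/G), 4 (C/A), 8 (C/A), 10 (C/G), 14 (A/G), 16 (T/A), 18 (C/T), 19 (T/A), 21 (T/A), 25 (T/G), 37 (A/G), 39 (T/C), 40 (C/A), 42 (C/T), 43 (A/G), 46 (T/G), 47 (T/G).
p = 17/47 = 0.361702.
d = −0.75 · ln(1 − (4/3)·0.361702) = −0.75 · ln(0.517731) = −0.75 · (-0.658299) = 0.4937.

0.4937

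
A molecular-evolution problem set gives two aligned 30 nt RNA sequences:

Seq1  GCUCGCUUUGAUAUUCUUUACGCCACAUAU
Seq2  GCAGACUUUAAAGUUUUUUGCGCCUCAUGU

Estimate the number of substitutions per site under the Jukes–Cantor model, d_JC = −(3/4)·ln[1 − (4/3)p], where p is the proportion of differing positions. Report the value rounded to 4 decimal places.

0.4408

Mismatches occur at site 3 (U→A), site 4 (C→G), site 5 (G→A), site 10 (G→A), site 12 (U→A), site 13 (A→G), site 16 (C→U), site 20 (A→G), site 25 (A→U), site 29 (A→G).
p = 10/30 = 0.333333.
d = −0.75 · ln(1 − (4/3)·0.333333) = −0.75 · ln(0.555556) = −0.75 · (-0.587786) = 0.4408.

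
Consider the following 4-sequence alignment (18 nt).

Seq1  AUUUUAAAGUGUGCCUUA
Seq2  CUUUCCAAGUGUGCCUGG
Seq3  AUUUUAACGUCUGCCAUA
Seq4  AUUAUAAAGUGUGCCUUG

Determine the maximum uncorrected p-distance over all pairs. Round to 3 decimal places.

0.444

Pairwise Hamming distances:
  Seq1 vs Seq2: 5
  Seq1 vs Seq3: 3
  Seq1 vs Seq4: 2
  Seq2 vs Seq3: 8
  Seq2 vs Seq4: 5
  Seq3 vs Seq4: 5
The largest is 8 mismatches, between Seq2 and Seq3; p = 8/18 = 0.444.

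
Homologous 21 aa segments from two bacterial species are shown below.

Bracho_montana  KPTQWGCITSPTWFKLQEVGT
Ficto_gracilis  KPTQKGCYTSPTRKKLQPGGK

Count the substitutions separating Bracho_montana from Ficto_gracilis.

Differing sites — 5:W/K; 8:I/Y; 13:W/R; 14:F/K; 18:E/P; 19:V/G; 21:T/K.
That gives 7 mismatches out of 21 aligned sites, so the Hamming distance is 7.

7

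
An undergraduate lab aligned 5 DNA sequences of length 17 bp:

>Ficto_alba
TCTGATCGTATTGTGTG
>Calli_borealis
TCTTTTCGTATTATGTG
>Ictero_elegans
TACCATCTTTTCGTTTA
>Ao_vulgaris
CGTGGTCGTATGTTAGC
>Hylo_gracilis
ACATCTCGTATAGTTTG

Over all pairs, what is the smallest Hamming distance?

Pairwise Hamming distances:
  Ficto_alba vs Calli_borealis: 3
  Ficto_alba vs Ictero_elegans: 8
  Ficto_alba vs Ao_vulgaris: 8
  Ficto_alba vs Hylo_gracilis: 6
  Calli_borealis vs Ictero_elegans: 10
  Calli_borealis vs Ao_vulgaris: 9
  Calli_borealis vs Hylo_gracilis: 6
  Ictero_elegans vs Ao_vulgaris: 12
  Ictero_elegans vs Hylo_gracilis: 9
  Ao_vulgaris vs Hylo_gracilis: 10
The smallest is 3, between Ficto_alba and Calli_borealis.

3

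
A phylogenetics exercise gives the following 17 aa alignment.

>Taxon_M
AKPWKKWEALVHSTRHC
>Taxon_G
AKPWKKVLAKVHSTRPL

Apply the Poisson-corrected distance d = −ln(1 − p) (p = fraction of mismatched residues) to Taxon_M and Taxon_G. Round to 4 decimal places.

The sequences differ at positions 7 (W/V), 8 (E/L), 10 (L/K), 16 (H/P), 17 (C/L).
p = 5/17 = 0.294118.
d = −ln(1 − 0.294118) = −ln(0.705882) = 0.3483.

0.3483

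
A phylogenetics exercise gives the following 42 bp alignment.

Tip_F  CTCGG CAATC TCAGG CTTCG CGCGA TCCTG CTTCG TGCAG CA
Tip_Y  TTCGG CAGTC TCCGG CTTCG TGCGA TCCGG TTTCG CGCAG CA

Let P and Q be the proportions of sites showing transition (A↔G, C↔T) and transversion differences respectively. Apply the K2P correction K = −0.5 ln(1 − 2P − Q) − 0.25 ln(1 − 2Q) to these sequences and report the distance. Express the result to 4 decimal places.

0.1933

Differing sites — 1:C/T (Ti); 8:A/G (Ti); 13:A/C (Tv); 21:C/T (Ti); 29:T/G (Tv); 31:C/T (Ti); 36:T/C (Ti).
Of the 7 differences, 5 transitions and 2 transversions over 42 sites: P = 5/42 = 0.119048, Q = 2/42 = 0.047619.
d = −0.5·ln(0.714285) − 0.25·ln(0.904762) = −0.5·(-0.336473) − 0.25·(-0.100083) = 0.1933.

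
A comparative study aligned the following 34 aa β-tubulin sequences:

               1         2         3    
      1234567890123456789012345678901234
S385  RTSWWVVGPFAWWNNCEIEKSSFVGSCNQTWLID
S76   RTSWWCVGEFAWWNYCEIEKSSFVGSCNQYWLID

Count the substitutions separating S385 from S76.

4

Mismatches occur at site 6 (V→C), site 9 (P→E), site 15 (N→Y), site 30 (T→Y).
That gives 4 mismatches out of 34 aligned sites, so the Hamming distance is 4.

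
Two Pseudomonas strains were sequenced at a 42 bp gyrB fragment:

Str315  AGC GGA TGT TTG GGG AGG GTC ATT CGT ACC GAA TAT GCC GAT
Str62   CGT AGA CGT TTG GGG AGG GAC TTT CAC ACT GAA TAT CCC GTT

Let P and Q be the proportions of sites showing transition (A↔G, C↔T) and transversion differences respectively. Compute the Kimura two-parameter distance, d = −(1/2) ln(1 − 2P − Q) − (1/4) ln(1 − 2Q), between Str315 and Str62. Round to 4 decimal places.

0.3274

The sequences differ at positions 1 (A/C, transversion), 3 (C/T, transition), 4 (G/A, transition), 7 (T/C, transition), 20 (T/A, transversion), 22 (A/T, transversion), 26 (G/A, transition), 27 (T/C, transition), 30 (C/T, transition), 37 (G/C, transversion), 41 (A/T, transversion).
Of the 11 differences, 6 transitions and 5 transversions over 42 sites: P = 6/42 = 0.142857, Q = 5/42 = 0.119048.
d = −0.5·ln(0.595238) − 0.25·ln(0.761904) = −0.5·(-0.518794) − 0.25·(-0.271935) = 0.3274.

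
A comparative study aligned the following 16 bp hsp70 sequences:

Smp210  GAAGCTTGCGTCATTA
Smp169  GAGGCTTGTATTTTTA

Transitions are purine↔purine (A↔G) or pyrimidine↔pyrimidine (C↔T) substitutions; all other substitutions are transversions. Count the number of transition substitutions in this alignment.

Mismatches occur at site 3 (A→G, transition), site 9 (C→T, transition), site 10 (G→A, transition), site 12 (C→T, transition), site 13 (A→T, transversion).
Of the 5 differences, 4 transitions and 1 transversion, so the answer is 4.

4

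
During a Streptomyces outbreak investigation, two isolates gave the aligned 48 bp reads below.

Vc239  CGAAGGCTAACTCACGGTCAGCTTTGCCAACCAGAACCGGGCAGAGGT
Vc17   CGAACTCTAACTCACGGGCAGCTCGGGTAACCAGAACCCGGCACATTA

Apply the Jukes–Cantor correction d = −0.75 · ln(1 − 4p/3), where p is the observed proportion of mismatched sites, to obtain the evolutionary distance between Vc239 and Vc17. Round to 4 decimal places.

0.3041

The sequences differ at positions 5 (G/C), 6 (G/T), 18 (T/G), 24 (T/C), 25 (T/G), 27 (C/G), 28 (C/T), 39 (G/C), 44 (G/C), 46 (G/T), 47 (G/T), 48 (T/A).
p = 12/48 = 0.250000.
d = −0.75 · ln(1 − (4/3)·0.250000) = −0.75 · ln(0.666667) = −0.75 · (-0.405465) = 0.3041.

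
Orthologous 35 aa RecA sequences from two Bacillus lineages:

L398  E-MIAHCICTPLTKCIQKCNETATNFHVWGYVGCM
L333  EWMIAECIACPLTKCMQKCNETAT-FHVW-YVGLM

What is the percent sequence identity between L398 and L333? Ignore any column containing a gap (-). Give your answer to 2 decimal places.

84.38%

Excluding the 3 gap columns leaves 32 comparable sites.
Differing sites — 6:H/E; 9:C/A; 10:T/C; 16:I/M; 34:C/L.
27 of the 32 comparable sites match, so the percent identity is 27/32 × 100 = 84.38%.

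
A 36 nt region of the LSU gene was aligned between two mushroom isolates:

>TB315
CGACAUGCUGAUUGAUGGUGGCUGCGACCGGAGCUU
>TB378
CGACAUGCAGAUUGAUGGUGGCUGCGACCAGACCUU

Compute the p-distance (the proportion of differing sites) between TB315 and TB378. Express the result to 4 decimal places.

Differing sites — 9:U/A; 30:G/A; 33:G/C.
There are 3 differences over 36 sites, so p = 3/36 = 0.0833.

0.0833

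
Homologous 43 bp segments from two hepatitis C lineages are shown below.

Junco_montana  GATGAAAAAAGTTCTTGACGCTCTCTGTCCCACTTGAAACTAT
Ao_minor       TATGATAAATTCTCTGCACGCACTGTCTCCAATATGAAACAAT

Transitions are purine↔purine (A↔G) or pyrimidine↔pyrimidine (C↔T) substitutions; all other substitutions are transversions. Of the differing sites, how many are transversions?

12

Differing sites — 1:G/T (Tv); 6:A/T (Tv); 10:A/T (Tv); 11:G/T (Tv); 12:T/C (Ti); 16:T/G (Tv); 17:G/C (Tv); 22:T/A (Tv); 25:C/G (Tv); 27:G/C (Tv); 31:C/A (Tv); 33:C/T (Ti); 34:T/A (Tv); 41:T/A (Tv).
Of the 14 differences, 2 transitions and 12 transversions, so the answer is 12.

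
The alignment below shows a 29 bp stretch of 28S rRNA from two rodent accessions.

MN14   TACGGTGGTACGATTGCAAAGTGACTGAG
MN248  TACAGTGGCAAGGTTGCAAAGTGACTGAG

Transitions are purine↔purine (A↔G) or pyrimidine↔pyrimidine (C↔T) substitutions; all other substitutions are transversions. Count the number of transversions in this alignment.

The sequences differ at positions 4 (G/A, transition), 9 (T/C, transition), 11 (C/A, transversion), 13 (A/G, transition).
Of the 4 differences, 3 transitions and 1 transversion, so the answer is 1.

1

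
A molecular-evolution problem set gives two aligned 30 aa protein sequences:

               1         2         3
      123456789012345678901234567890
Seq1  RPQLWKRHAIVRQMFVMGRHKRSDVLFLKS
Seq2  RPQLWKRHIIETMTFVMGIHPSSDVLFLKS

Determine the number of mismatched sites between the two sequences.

The sequences differ at positions 9 (A/I), 11 (V/E), 12 (R/T), 13 (Q/M), 14 (M/T), 19 (R/I), 21 (K/P), 22 (R/S).
That gives 8 mismatches out of 30 aligned sites, so the Hamming distance is 8.

8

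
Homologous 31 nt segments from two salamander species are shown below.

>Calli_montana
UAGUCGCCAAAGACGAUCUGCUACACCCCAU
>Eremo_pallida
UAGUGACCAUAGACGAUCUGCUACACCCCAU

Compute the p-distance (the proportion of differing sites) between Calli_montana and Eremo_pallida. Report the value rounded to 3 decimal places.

Differing sites — 5:C/G; 6:G/A; 10:A/U.
There are 3 differences over 31 sites, so p = 3/31 = 0.097.

0.097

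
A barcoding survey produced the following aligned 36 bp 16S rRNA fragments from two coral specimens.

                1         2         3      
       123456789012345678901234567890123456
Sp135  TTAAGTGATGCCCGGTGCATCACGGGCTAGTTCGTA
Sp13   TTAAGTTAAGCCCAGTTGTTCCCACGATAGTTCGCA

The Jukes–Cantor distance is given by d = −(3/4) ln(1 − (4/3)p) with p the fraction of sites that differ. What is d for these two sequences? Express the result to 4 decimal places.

0.3924

The sequences differ at positions 7 (G/T), 9 (T/A), 14 (G/A), 17 (G/T), 18 (C/G), 19 (A/T), 22 (A/C), 24 (G/A), 25 (G/C), 27 (C/A), 35 (T/C).
p = 11/36 = 0.305556.
d = −0.75 · ln(1 − (4/3)·0.305556) = −0.75 · ln(0.592592) = −0.75 · (-0.523249) = 0.3924.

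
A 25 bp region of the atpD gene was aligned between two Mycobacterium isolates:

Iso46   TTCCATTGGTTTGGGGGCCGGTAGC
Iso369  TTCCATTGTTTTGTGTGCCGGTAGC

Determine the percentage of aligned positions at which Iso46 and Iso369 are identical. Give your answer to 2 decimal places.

Mismatches occur at site 9 (G/T), site 14 (G/T), site 16 (G/T).
22 of the 25 sites match, so the percent identity is 22/25 × 100 = 88.00%.

88.00%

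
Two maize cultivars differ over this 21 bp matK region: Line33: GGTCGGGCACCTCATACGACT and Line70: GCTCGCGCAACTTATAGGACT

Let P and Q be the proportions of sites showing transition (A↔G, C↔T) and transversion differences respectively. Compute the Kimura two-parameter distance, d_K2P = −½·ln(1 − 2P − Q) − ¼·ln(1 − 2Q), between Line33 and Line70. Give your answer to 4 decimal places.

Differing sites — 2:G/C (Tv); 6:G/C (Tv); 10:C/A (Tv); 13:C/T (Ti); 17:C/G (Tv).
Of the 5 differences, 1 transition and 4 transversions over 21 sites: P = 1/21 = 0.047619, Q = 4/21 = 0.190476.
d = −0.5·ln(0.714286) − 0.25·ln(0.619048) = −0.5·(-0.336472) − 0.25·(-0.479572) = 0.2881.

0.2881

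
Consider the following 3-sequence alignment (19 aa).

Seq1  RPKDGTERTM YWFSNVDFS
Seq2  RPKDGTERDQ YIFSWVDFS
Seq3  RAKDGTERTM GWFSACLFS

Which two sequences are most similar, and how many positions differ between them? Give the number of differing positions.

Pairwise Hamming distances:
  Seq1 vs Seq2: 4
  Seq1 vs Seq3: 5
  Seq2 vs Seq3: 8
The smallest is 4, between Seq1 and Seq2.

4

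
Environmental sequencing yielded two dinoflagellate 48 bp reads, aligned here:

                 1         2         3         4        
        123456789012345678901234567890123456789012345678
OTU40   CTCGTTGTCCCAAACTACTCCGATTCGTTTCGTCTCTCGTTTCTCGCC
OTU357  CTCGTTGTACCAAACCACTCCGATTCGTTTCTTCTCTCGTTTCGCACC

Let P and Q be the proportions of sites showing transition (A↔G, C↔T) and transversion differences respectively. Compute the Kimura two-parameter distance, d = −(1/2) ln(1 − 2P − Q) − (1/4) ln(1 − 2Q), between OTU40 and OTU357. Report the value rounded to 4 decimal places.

0.1122

The sequences differ at positions 9 (C/A, transversion), 16 (T/C, transition), 32 (G/T, transversion), 44 (T/G, transversion), 46 (G/A, transition).
Of the 5 differences, 2 transitions and 3 transversions over 48 sites: P = 2/48 = 0.041667, Q = 3/48 = 0.062500.
d = −0.5·ln(0.854166) − 0.25·ln(0.875000) = −0.5·(-0.157630) − 0.25·(-0.133531) = 0.1122.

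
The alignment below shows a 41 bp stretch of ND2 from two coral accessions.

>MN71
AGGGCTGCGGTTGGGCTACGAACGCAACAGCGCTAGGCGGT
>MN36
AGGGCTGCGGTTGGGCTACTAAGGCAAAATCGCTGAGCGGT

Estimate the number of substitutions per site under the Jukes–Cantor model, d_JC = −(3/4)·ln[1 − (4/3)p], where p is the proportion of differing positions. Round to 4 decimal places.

0.1628

The sequences differ at positions 20 (G/T), 23 (C/G), 28 (C/A), 30 (G/T), 35 (A/G), 36 (G/A).
p = 6/41 = 0.146341.
d = −0.75 · ln(1 − (4/3)·0.146341) = −0.75 · ln(0.804879) = −0.75 · (-0.217063) = 0.1628.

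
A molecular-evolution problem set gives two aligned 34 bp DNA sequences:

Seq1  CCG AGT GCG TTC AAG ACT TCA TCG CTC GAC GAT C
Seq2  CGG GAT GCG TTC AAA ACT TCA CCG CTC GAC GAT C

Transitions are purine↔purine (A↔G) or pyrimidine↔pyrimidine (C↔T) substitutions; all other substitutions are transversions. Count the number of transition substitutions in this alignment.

4

Differing sites — 2:C/G (Tv); 4:A/G (Ti); 5:G/A (Ti); 15:G/A (Ti); 22:T/C (Ti).
Of the 5 differences, 4 transitions and 1 transversion, so the answer is 4.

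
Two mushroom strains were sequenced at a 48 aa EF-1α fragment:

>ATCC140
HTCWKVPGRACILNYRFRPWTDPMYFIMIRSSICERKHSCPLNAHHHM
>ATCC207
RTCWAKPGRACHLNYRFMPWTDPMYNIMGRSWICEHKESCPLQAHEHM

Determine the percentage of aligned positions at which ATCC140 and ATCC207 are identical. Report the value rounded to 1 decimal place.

75.0%

Differing sites — 1:H/R; 5:K/A; 6:V/K; 12:I/H; 18:R/M; 26:F/N; 29:I/G; 32:S/W; 36:R/H; 38:H/E; 43:N/Q; 46:H/E.
36 of the 48 sites match, so the percent identity is 36/48 × 100 = 75.0%.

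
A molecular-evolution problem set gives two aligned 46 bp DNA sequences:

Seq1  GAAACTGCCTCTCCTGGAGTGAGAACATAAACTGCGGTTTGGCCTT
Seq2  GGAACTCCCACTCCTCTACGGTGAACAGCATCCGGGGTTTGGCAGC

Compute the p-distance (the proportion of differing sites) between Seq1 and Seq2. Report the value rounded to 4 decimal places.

Mismatches occur at site 2 (A/G), site 7 (G/C), site 10 (T/A), site 16 (G/C), site 17 (G/T), site 19 (G/C), site 20 (T/G), site 22 (A/T), site 28 (T/G), site 29 (A/C), site 31 (A/T), site 33 (T/C), site 35 (C/G), site 44 (C/A), site 45 (T/G), site 46 (T/C).
There are 16 differences over 46 sites, so p = 16/46 = 0.3478.

0.3478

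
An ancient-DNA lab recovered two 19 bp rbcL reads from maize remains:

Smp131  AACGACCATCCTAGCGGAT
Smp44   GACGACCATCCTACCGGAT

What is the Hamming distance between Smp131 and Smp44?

2

The sequences differ at positions 1 (A/G), 14 (G/C).
That gives 2 mismatches out of 19 aligned sites, so the Hamming distance is 2.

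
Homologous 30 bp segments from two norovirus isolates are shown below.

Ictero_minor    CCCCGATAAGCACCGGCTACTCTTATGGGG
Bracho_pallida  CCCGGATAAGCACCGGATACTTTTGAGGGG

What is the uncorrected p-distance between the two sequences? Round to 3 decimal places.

Mismatches occur at site 4 (C→G), site 17 (C→A), site 22 (C→T), site 25 (A→G), site 26 (T→A).
There are 5 differences over 30 sites, so p = 5/30 = 0.167.

0.167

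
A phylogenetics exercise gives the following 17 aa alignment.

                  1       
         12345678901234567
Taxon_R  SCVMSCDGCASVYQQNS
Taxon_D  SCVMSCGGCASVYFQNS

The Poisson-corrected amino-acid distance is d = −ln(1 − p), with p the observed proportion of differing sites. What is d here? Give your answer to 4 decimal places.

Differing sites — 7:D/G; 14:Q/F.
p = 2/17 = 0.117647.
d = −ln(1 − 0.117647) = −ln(0.882353) = 0.1252.

0.1252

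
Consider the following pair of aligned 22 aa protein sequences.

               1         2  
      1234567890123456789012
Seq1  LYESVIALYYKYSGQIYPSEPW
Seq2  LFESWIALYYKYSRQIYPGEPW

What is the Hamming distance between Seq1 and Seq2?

4

Differing sites — 2:Y/F; 5:V/W; 14:G/R; 19:S/G.
That gives 4 mismatches out of 22 aligned sites, so the Hamming distance is 4.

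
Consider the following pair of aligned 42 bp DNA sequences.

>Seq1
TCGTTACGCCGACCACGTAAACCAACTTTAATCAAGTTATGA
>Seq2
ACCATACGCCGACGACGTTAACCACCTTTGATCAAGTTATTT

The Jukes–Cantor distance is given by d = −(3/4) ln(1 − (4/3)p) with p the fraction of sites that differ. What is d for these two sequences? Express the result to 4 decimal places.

The sequences differ at positions 1 (T/A), 3 (G/C), 4 (T/A), 14 (C/G), 19 (A/T), 25 (A/C), 30 (A/G), 41 (G/T), 42 (A/T).
p = 9/42 = 0.214286.
d = −0.75 · ln(1 − (4/3)·0.214286) = −0.75 · ln(0.714285) = −0.75 · (-0.336473) = 0.2524.

0.2524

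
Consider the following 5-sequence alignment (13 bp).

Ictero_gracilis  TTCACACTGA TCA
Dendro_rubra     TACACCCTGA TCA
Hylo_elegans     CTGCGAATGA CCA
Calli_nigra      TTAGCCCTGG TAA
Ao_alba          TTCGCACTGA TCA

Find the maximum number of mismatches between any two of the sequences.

9

Pairwise Hamming distances:
  Ictero_gracilis vs Dendro_rubra: 2
  Ictero_gracilis vs Hylo_elegans: 6
  Ictero_gracilis vs Calli_nigra: 5
  Ictero_gracilis vs Ao_alba: 1
  Dendro_rubra vs Hylo_elegans: 8
  Dendro_rubra vs Calli_nigra: 5
  Dendro_rubra vs Ao_alba: 3
  Hylo_elegans vs Calli_nigra: 9
  Hylo_elegans vs Ao_alba: 6
  Calli_nigra vs Ao_alba: 4
The largest is 9, between Hylo_elegans and Calli_nigra.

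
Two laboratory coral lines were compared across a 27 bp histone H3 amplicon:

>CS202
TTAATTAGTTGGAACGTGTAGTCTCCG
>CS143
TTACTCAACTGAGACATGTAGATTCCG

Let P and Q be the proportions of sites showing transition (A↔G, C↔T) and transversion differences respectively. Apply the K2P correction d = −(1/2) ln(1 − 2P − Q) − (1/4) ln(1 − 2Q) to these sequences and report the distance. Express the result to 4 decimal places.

The sequences differ at positions 4 (A/C, transversion), 6 (T/C, transition), 8 (G/A, transition), 9 (T/C, transition), 12 (G/A, transition), 13 (A/G, transition), 16 (G/A, transition), 22 (T/A, transversion), 23 (C/T, transition).
Of the 9 differences, 7 transitions and 2 transversions over 27 sites: P = 7/27 = 0.259259, Q = 2/27 = 0.074074.
d = −0.5·ln(0.407408) − 0.25·ln(0.851852) = −0.5·(-0.897940) − 0.25·(-0.160342) = 0.4891.

0.4891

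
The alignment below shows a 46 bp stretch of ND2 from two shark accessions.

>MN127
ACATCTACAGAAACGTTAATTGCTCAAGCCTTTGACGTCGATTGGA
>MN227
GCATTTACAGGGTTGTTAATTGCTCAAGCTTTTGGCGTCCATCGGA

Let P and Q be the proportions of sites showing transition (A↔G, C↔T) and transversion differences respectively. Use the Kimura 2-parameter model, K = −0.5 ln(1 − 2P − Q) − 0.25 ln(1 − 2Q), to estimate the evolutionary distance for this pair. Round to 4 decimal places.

0.2710

Mismatches occur at site 1 (A↔G, transition), site 5 (C↔T, transition), site 11 (A↔G, transition), site 12 (A↔G, transition), site 13 (A↔T, transversion), site 14 (C↔T, transition), site 30 (C↔T, transition), site 35 (A↔G, transition), site 40 (G↔C, transversion), site 43 (T↔C, transition).
Of the 10 differences, 8 transitions and 2 transversions over 46 sites: P = 8/46 = 0.173913, Q = 2/46 = 0.043478.
d = −0.5·ln(0.608696) − 0.25·ln(0.913044) = −0.5·(-0.496436) − 0.25·(-0.090971) = 0.2710.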